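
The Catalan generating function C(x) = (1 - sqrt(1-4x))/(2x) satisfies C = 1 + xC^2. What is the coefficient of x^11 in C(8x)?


Substituting x -> 8x scales the n-th coefficient by 8^n, so [x^11] C(8x) = 8^11 * C_11.
C_11 = C(2*11, 11)/(12) = 705432/12 = 58786.
So 8^11 * 58786 = 8589934592 * 58786 = 504967894925312.

504967894925312


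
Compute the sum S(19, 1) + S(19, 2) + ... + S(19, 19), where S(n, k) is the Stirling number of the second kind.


By definition, S(n, k) counts partitions of an n-set into exactly k nonempty blocks.
Computing row n = 19 for k = 1..19:
S(19, k): 1, 262143, 193448101, 11259666950, 147589284710, 693081601779, 1492924634839, 1709751003480, 1144614626805, 477297033785, 129413217791, 23466951300, 2892439160, 243577530, 13916778, 527136, 12597, 171, 1
Sum = 5832742205057. (This equals Bell_19 since the sum runs over all k.)

5832742205057


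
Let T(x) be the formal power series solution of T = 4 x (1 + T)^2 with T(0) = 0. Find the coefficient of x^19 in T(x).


Apply the Lagrange inversion formula: if T = 4 x * phi(T) with phi(t) = (1 + t)^2, then [x^n] T = 4^n * (1/n) [t^(n-1)] phi(t)^n = 4^n * (1/n) [t^(n-1)] (1 + t)^(2n) = 4^n * (1/n) C(2n, n-1).
Using the identity C(2n, n-1) = C(2n, n) * n / (n+1), the unscaled factor equals C(2n, n) / (n+1) = C_n, the n-th Catalan number.
For n = 19: C_19 = C(38, 19) / 20 = 35345263800/20 = 1767263190.
With the 4^19 = 274877906944 factor, the coefficient is 274877906944 * 1767263190 = 485781606686376591360.

485781606686376591360


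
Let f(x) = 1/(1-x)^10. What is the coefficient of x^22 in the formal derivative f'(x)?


Differentiate: d/dx [ 1/(1-x)^r ] = r / (1-x)^(r+1).
Here r = 10, so f'(x) = 10 / (1-x)^11.
The expansion of 1/(1-x)^(r+1) has coefficient of x^n equal to C(n+r, r).
So the coefficient of x^22 in f'(x) is
10 * C(32, 10) = 10 * 64512240 = 645122400

645122400


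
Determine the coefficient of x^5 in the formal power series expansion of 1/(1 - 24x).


The geometric series identity gives 1/(1 - c x) = sum_{k>=0} c^k x^k, so the coefficient of x^k is c^k.
Here c = 24 and k = 5.
Computing: 24^5 = 7962624

7962624


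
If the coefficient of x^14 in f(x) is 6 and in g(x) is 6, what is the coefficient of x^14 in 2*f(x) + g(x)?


Scalar multiplication scales coefficients: 2 * 6 = 12.
Then add the g coefficient: 12 + 6
= 18

18


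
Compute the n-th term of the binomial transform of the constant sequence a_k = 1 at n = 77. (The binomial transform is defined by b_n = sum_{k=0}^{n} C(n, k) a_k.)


With a_k = 1 for all k, b_n = sum_{k=0}^{n} C(n, k) = 2^n by the binomial theorem.
For n = 77: 2^77 = 151115727451828646838272.

151115727451828646838272


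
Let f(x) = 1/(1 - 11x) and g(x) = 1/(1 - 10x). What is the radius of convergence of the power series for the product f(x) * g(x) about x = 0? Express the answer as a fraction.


The radius of 1/(1 - 11x) is 1/11 (nearest singularity at x = 1/11), and the radius of 1/(1 - 10x) is 1/10.
The product f(x)*g(x) = 1/((1 - 11x)(1 - 10x)) has singularities at both 1/11 and 1/10, so its radius of convergence is the distance to the nearest one:
min(1/11, 1/10) = 1/11.

1/11


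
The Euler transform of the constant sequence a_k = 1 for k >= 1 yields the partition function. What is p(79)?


The Euler transform converts the sequence a_k = 1 into the number of integer partitions.
Using the recurrence or dynamic programming:
p(79) = 13848650

13848650


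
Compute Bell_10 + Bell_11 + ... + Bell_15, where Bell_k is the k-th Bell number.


Recall Bell_k counts set partitions of a k-set (with Bell_0 = 1 by convention).
Bell_10 through Bell_15: 115975, 678570, 4213597, 27644437, 190899322, 1382958545
Sum = 115975 + 678570 + 4213597 + 27644437 + 190899322 + 1382958545 = 1606510446.

1606510446


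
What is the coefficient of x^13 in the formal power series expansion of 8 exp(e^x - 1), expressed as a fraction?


exp(e^x - 1) is the exponential generating function for the Bell numbers Bell_k: exp(e^x - 1) = sum_{k>=0} Bell_k x^k / k!.
So the coefficient of x^13 in 8 exp(e^x - 1) is 8 Bell_13 / 13!.
Computing: Bell_13 = 27644437 and 13! = 6227020800, giving
8 * 27644437/6227020800 = 27644437/778377600.

27644437/778377600


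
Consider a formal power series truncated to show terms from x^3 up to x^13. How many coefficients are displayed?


From x^3 to x^13 inclusive, the count is 13 - 3 + 1 = 11.

11


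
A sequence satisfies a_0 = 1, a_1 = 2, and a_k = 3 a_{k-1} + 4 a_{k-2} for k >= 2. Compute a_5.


The characteristic equation is t^2 - 3 t - 4 = 0, with roots r_1 = 4 and r_2 = -1 (so c_1 = r_1 + r_2, c_2 = -r_1 r_2 as required).
One can use the closed form a_n = A r_1^n + B r_2^n, but direct iteration is more reliable:
a_0 = 1, a_1 = 2, a_2 = 10, a_3 = 38, a_4 = 154, a_5 = 614.
So a_5 = 614.

614


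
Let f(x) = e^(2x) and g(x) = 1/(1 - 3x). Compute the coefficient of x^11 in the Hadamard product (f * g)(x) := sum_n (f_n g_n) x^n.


Expanding: f_k = 2^k/k! (from e^(2x)) and g_k = 3^k (from 1/(1 - 3x)). So the Hadamard coefficient (f * g)_k = 2^k 3^k / k! = (6)^k / k!.
For k = 11: 6^11/11! = 362797056/39916800 = 17496/1925.

17496/1925


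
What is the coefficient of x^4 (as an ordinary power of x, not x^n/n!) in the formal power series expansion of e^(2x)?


The exponential series is e^y = sum_{k>=0} y^k / k!. Substituting y = 2x gives
e^(2x) = sum_{k>=0} 2^k x^k / k!.
So the coefficient of x^n is a^n/n! with a = 2, n = 4:
2^4 / 4! = 16/24 = 2/3

2/3


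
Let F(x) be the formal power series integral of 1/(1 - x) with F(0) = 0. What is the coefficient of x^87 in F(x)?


1/(1 - x) = sum_{k>=0} x^k. Integrating termwise and using F(0) = 0 gives
F(x) = sum_{k>=0} x^(k+1) / (k+1) = sum_{m>=1} x^m / m = -ln(1 - x).
So the coefficient of x^87 is 1/87 = 1/87.

1/87


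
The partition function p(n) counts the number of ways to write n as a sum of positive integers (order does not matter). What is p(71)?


Using the generating function prod_{k>=1} 1/(1-x^k), we compute p(71).
By dynamic programming over parts 1 through 71:
p(71) = 4697205

4697205


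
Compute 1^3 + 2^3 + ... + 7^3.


This power sum has a closed form given by Faulhaber's formula
sum_{k=1}^{m} k^p = (1 / (p + 1)) * sum_{j=0}^{p} C(p + 1, j) B_j m^(p + 1 - j),
but for small m direct computation is fastest:
1 + 8 + 27 + 64 + 125 + 216 + 343 = 784.

784


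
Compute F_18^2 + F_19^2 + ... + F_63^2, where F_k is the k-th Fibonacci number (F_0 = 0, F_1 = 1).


There is a standard identity sum_{k=0}^{N} F_k^2 = F_N * F_{N+1} (proved inductively from the telescoping relation F_k^2 = F_k F_{k+1} - F_{k-1} F_k). Then
sum_{k=18}^{63} F_k^2 = F_63 F_64 - F_17 F_18.
Computing: F_63 = 6557470319842, F_64 = 10610209857723, F_17 = 1597, F_18 = 2584.
Sum = 6557470319842 * 10610209857723 - 1597 * 2584 = 69576136229313582119713118.

69576136229313582119713118


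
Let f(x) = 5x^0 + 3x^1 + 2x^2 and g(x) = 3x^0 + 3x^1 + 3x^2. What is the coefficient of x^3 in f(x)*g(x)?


Cauchy product at x^3:
3*3 + 2*3
= 15

15


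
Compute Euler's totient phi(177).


phi(n) counts integers in [1, n] coprime to n. Using the multiplicative formula phi(n) = n * prod_{p | n} (1 - 1/p):
177 = 3 * 59, so
phi(177) = 177 * (1 - 1/3) * (1 - 1/59) = 116.

116


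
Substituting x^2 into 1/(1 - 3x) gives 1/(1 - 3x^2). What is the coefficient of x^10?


The coefficient of x^(2m) in 1/(1 - 3x^2) is 3^m.
With n = 10 = 2*5, the coefficient is 3^5 = 243.

243


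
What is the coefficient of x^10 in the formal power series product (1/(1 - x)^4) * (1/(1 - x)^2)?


Combine the factors: (1/(1 - x)^4) * (1/(1 - x)^2) = 1/(1 - x)^6.
Then use 1/(1 - x)^r = sum_{k>=0} C(k + r - 1, r - 1) x^k with r = 6 and k = 10:
C(15, 5) = 3003.

3003


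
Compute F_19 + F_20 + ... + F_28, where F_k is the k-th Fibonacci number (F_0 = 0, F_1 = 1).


Use the identity sum_{k=0}^{N} F_k = F_{N+2} - 1 (which follows from F_{k+2} - F_{k+1} = F_k). Then
sum_{k=19}^{28} F_k = (F_{30} - 1) - (F_{20} - 1) = F_{30} - F_{20}.
Computing: F_{30} = 832040, F_{20} = 6765, so
Sum = 832040 - 6765 = 825275.

825275


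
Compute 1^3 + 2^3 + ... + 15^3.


This power sum has a closed form given by Faulhaber's formula
sum_{k=1}^{m} k^p = (1 / (p + 1)) * sum_{j=0}^{p} C(p + 1, j) B_j m^(p + 1 - j),
but for small m direct computation is fastest:
1 + 8 + 27 + 64 + 125 + 216 + 343 + 512 + 729 + 1000 + 1331 + 1728 + 2197 + 2744 + 3375 = 14400.

14400


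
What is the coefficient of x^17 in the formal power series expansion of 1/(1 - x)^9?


The negative binomial / multiset identity is
1/(1 - x)^r = sum_{k>=0} C(k + r - 1, r - 1) x^k.
Here r = 9 and k = 17, so the coefficient is
C(17 + 8, 8) = C(25, 8)
= 1081575

1081575


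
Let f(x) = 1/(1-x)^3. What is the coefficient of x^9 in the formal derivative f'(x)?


Differentiate: d/dx [ 1/(1-x)^r ] = r / (1-x)^(r+1).
Here r = 3, so f'(x) = 3 / (1-x)^4.
The expansion of 1/(1-x)^(r+1) has coefficient of x^n equal to C(n+r, r).
So the coefficient of x^9 in f'(x) is
3 * C(12, 3) = 3 * 220 = 660

660


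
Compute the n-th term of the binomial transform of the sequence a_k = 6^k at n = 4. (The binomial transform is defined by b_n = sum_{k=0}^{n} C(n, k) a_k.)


With a_k = 6^k, b_n = sum_{k=0}^{n} C(n, k) 6^k = (1 + 6)^n by the binomial theorem.
For n = 4: (1 + 6)^4 = 7^4 = 2401.

2401


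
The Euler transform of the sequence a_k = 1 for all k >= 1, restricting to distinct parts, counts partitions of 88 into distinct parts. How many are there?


Partitions of 88 into distinct parts can be computed via generating function.
Product (1+x)(1+x^2)(1+x^3)...
The coefficient of x^88 = 159046

159046


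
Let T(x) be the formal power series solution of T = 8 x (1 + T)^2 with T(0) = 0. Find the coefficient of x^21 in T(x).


Apply the Lagrange inversion formula: if T = 8 x * phi(T) with phi(t) = (1 + t)^2, then [x^n] T = 8^n * (1/n) [t^(n-1)] phi(t)^n = 8^n * (1/n) [t^(n-1)] (1 + t)^(2n) = 8^n * (1/n) C(2n, n-1).
Using the identity C(2n, n-1) = C(2n, n) * n / (n+1), the unscaled factor equals C(2n, n) / (n+1) = C_n, the n-th Catalan number.
For n = 21: C_21 = C(42, 21) / 22 = 538257874440/22 = 24466267020.
With the 8^21 = 9223372036854775808 factor, the coefficient is 9223372036854775808 * 24466267020 = 225661483078490225880764252160.

225661483078490225880764252160


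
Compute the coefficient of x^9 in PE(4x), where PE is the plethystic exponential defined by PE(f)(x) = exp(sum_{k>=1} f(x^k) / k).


With f(x) = 4x, the exponent is sum_{k>=1} 4 x^k / k = 4 * (-ln(1 - x)). Exponentiating:
PE(4x) = exp(-4 ln(1 - x)) = 1/(1 - x)^4.
By the negative binomial expansion, [x^n] 1/(1 - x)^4 = C(n + 3, 3).
For n = 9: C(12, 3) = 220.

220


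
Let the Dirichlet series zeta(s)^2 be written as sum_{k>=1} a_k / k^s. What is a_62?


The Dirichlet convolution of the constant function 1 with itself gives (1 * 1)(k) = sum_{d | k} 1 = d(k), the number of positive divisors of k.
Since zeta(s) = sum_{k>=1} 1/k^s, we have zeta(s)^2 = sum_{k>=1} d(k)/k^s, so a_k = d(k).
For k = 62: the divisors are 1, 2, 31, 62.
Count = 4.

4


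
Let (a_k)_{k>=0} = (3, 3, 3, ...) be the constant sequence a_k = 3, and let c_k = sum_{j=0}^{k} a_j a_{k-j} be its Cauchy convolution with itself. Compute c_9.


Since a_j = 3 for all j >= 0, the convolution sum becomes
c_k = sum_{j=0}^{k} 3 * 3 = 9 * (k + 1).
Equivalently, the generating function of (a_k) is 3/(1 - x) and its square is 9/(1 - x)^2 = sum_{k>=0} 9(k + 1) x^k.
For k = 9: 9 * 10 = 90.

90


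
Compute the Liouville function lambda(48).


The Liouville function is lambda(k) = (-1)^Omega(k), where Omega(k) counts the prime factors of k with multiplicity.
Factoring: 48 = 2 * 2 * 2 * 2 * 3, so Omega(48) = 5.
lambda(48) = (-1)^5 = -1.

-1


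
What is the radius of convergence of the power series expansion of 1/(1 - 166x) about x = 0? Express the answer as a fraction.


Expanding 1/(1 - 166x) = sum_{k>=0} 166^k x^k, the series converges when |166x| < 1, i.e., |x| < 1/166.
So the radius of convergence is 1/166 = 1/166.

1/166


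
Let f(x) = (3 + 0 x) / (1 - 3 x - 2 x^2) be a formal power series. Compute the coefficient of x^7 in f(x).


Write f(x) = sum_{k>=0} a_k x^k. Multiplying both sides by 1 - 3 x - 2 x^2 gives
(1 - 3 x - 2 x^2) sum_{k>=0} a_k x^k = 3 + 0 x.
Matching coefficients:
 x^0: a_0 = 3
 x^1: a_1 - 3 a_0 = 0  =>  a_1 = 3*3 + 0 = 9
 x^k (k >= 2): a_k = 3 a_{k-1} + 2 a_{k-2}.
Iterating: a_2 = 33, a_3 = 117, a_4 = 417, a_5 = 1485, a_6 = 5289, a_7 = 18837.
So the coefficient of x^7 is 18837.

18837


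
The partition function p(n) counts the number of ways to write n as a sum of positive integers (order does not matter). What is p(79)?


Using the generating function prod_{k>=1} 1/(1-x^k), we compute p(79).
By dynamic programming over parts 1 through 79:
p(79) = 13848650

13848650


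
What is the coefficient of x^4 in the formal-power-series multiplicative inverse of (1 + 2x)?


The inverse is 1/(1 + 2x). Apply the geometric identity 1/(1 - y) = sum_{k>=0} y^k with y = -2x:
1/(1 + 2x) = sum_{k>=0} (-2)^k x^k.
So the coefficient of x^4 is (-2)^4 = 16.

16


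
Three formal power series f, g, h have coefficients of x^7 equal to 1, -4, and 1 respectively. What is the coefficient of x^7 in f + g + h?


Series addition is componentwise:
1 + -4 + 1
= -2

-2


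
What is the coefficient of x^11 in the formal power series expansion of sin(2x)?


The Maclaurin series is sin(t) = sum_{k>=0} (-1)^k t^(2k+1) / (2k+1)!, so substituting t = 2x, only odd powers of x are nonzero, with coefficient of x^(2k+1) equal to (-1)^k 2^(2k+1) / (2k+1)!.
Write 11 = 2*5 + 1, giving the coefficient (-1)^5 * 2^11 / 11! = -2048/39916800 = -8/155925.

-8/155925


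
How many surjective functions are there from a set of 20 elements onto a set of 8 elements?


By inclusion-exclusion on which target elements are missed, the number of surjections from an n-set onto a k-set is
surj(n, k) = sum_{j=0}^{k} (-1)^j C(k, j) (k - j)^n.
Equivalently surj(n, k) = k! * S(n, k), where S(n, k) is the Stirling number of the second kind.
For n = 20, k = 8:
S(20, 8) = 15170932662679, so
surj = 8! * 15170932662679 = 40320 * 15170932662679 = 611692004959217280.

611692004959217280


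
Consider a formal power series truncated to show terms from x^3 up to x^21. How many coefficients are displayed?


From x^3 to x^21 inclusive, the count is 21 - 3 + 1 = 19.

19


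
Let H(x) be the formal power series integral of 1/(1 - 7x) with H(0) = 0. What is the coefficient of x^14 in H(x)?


1/(1 - 7x) = sum_{k>=0} 7^k x^k. Integrating termwise with H(0) = 0:
H(x) = sum_{k>=0} 7^k x^(k+1) / (k+1) = sum_{m>=1} 7^(m-1) x^m / m.
For m = 14: 7^13/14 = 96889010407/14 = 13841287201/2.

13841287201/2


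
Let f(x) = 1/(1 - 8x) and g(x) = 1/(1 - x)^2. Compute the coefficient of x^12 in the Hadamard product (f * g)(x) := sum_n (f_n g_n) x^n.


f has coefficients f_k = 8^k. For g = 1/(1 - x)^2 the coefficient is g_k = C(k + 1, 1) = k + 1. The Hadamard coefficient is (f * g)_k = 8^k * (k + 1).
For k = 12: 8^12 * 13 = 68719476736 * 13 = 893353197568.

893353197568


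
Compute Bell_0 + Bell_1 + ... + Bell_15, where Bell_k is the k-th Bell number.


Recall Bell_k counts set partitions of a k-set (with Bell_0 = 1 by convention).
Bell_0 through Bell_15: 1, 1, 2, 5, 15, 52, 203, 877, 4140, 21147, 115975, 678570, 4213597, 27644437, 190899322, 1382958545
Sum = 1 + 1 + 2 + 5 + 15 + 52 + 203 + 877 + 4140 + 21147 + 115975 + 678570 + 4213597 + 27644437 + 190899322 + 1382958545 = 1606536889.

1606536889


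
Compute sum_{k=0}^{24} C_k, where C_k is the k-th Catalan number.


C_0 through C_24: 1, 1, 2, 5, 14, 42, 132, 429, 1430, 4862, 16796, 58786, 208012, 742900, 2674440, 9694845, 35357670, 129644790, 477638700, 1767263190, 6564120420, 24466267020, 91482563640, 343059613650, 1289904147324
Sum = 1 + 1 + 2 + 5 + 14 + 42 + 132 + 429 + 1430 + 4862 + 16796 + 58786 + 208012 + 742900 + 2674440 + 9694845 + 35357670 + 129644790 + 477638700 + 1767263190 + 6564120420 + 24466267020 + 91482563640 + 343059613650 + 1289904147324
= 1757900019101

1757900019101


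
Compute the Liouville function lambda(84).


The Liouville function is lambda(k) = (-1)^Omega(k), where Omega(k) counts the prime factors of k with multiplicity.
Factoring: 84 = 2 * 2 * 3 * 7, so Omega(84) = 4.
lambda(84) = (-1)^4 = 1.

1


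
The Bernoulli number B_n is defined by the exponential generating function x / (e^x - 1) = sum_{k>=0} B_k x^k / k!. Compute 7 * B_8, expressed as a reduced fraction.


Bernoulli numbers can also be computed recursively via B_0 = 1 and sum_{j=0}^{m} C(m+1, j) B_j = 0 for m >= 1. Odd-index Bernoulli numbers vanish for k >= 3.
Computing B_8 = -1/30, so 7 * B_8 = 7 * -1/30 = -7/30.

-7/30


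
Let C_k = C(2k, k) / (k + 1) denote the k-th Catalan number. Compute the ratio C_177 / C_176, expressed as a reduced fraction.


Using C_k = (2k)! / (k! (k+1)!), the ratio C_{k+1}/C_k simplifies to
C_{k+1}/C_k = [(2k+2)! / ((k+1)! (k+2)!)] * [k! (k+1)! / (2k)!]
 = (2k+2)(2k+1) / ((k+1)(k+2)) = 2(2k+1) / (k+2).
For k = 176: 2(2*176 + 1) / (176 + 2) = 706/178 = 353/89.

353/89


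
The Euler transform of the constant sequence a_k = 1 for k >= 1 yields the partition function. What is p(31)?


The Euler transform converts the sequence a_k = 1 into the number of integer partitions.
Using the recurrence or dynamic programming:
p(31) = 6842

6842


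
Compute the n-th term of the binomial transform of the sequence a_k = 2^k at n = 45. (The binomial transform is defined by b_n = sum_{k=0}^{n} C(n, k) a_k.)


With a_k = 2^k, b_n = sum_{k=0}^{n} C(n, k) 2^k = (1 + 2)^n by the binomial theorem.
For n = 45: (1 + 2)^45 = 3^45 = 2954312706550833698643.

2954312706550833698643


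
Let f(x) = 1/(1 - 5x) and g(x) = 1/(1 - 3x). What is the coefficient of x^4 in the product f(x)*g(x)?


The coefficient of x^n in f*g is the Cauchy product: sum_{k=0}^{n} a^k * b^(n-k).
With a=5, b=3, n=4:
sum_{k=0}^{4} 5^k * 3^(4-k)
= 1441

1441


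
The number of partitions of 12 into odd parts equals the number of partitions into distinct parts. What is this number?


Computing partitions of 12 into odd parts (1, 3, 5, ...):
Using the generating function prod_{k>=0} 1/(1-x^(2k+1)),
the count is 15

15


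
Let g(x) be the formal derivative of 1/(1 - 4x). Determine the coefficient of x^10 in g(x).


Differentiate termwise: d/dx sum_{k>=0} 4^k x^k = sum_{k>=1} k 4^k x^(k-1) = sum_{j>=0} (j+1) 4^(j+1) x^j.
Equivalently, d/dx [1/(1 - 4x)] = 4/(1 - 4x)^2.
For j = 10: 11 * 4^11 = 11 * 4194304 = 46137344.

46137344


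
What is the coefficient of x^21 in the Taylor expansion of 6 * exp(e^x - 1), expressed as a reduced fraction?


exp(e^x - 1) = sum_{k>=0} Bell_k x^k / k!, where Bell_k is the k-th Bell number.
So the coefficient of x^21 is 6 * Bell_21 / 21!.
Computing: Bell_21 = 474869816156751 and 21! = 51090942171709440000, giving
6 * 474869816156751/51090942171709440000 = 158289938718917/2838385676206080000.

158289938718917/2838385676206080000


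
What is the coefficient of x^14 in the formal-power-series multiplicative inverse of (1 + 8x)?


The inverse is 1/(1 + 8x). Apply the geometric identity 1/(1 - y) = sum_{k>=0} y^k with y = -8x:
1/(1 + 8x) = sum_{k>=0} (-8)^k x^k.
So the coefficient of x^14 is (-8)^14 = 4398046511104.

4398046511104


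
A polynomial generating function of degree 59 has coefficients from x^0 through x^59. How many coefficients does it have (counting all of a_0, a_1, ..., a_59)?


A polynomial of degree 59 takes the form a_0 + a_1 x + ... + a_59 x^59.
The number of coefficients is 59 + 1 = 60.

60


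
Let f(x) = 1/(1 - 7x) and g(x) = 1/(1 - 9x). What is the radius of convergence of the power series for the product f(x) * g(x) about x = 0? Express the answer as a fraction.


The radius of 1/(1 - 7x) is 1/7 (nearest singularity at x = 1/7), and the radius of 1/(1 - 9x) is 1/9.
The product f(x)*g(x) = 1/((1 - 7x)(1 - 9x)) has singularities at both 1/7 and 1/9, so its radius of convergence is the distance to the nearest one:
min(1/7, 1/9) = 1/9.

1/9


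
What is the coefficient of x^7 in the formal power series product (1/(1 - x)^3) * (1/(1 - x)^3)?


Combine the factors: (1/(1 - x)^3) * (1/(1 - x)^3) = 1/(1 - x)^6.
Then use 1/(1 - x)^r = sum_{k>=0} C(k + r - 1, r - 1) x^k with r = 6 and k = 7:
C(12, 5) = 792.

792


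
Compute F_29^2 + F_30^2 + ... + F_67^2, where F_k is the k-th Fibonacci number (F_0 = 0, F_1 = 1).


There is a standard identity sum_{k=0}^{N} F_k^2 = F_N * F_{N+1} (proved inductively from the telescoping relation F_k^2 = F_k F_{k+1} - F_{k-1} F_k). Then
sum_{k=29}^{67} F_k^2 = F_67 F_68 - F_28 F_29.
Computing: F_67 = 44945570212853, F_68 = 72723460248141, F_28 = 317811, F_29 = 514229.
Sum = 44945570212853 * 72723460248141 - 317811 * 514229 = 3268597388704445206139923554.

3268597388704445206139923554


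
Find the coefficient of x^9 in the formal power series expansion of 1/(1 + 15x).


Write 1/(1 + c x) = 1/(1 - (-c) x) and apply the geometric-series identity
1/(1 - y) = sum_{k>=0} y^k to get 1/(1 + c x) = sum_{k>=0} (-c)^k x^k.
So the coefficient of x^k is (-c)^k = (-1)^k * c^k.
Here c = 15 and k = 9:
(-15)^9 = -1 * 38443359375 = -38443359375

-38443359375


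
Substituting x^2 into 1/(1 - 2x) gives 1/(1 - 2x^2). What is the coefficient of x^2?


The coefficient of x^(2m) in 1/(1 - 2x^2) is 2^m.
With n = 2 = 2*1, the coefficient is 2^1 = 2.

2


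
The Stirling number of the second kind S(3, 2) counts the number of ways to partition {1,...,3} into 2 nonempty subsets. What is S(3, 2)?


Using the explicit formula S(n,k) = (1/k!) sum_{j=0}^{k} (-1)^(k-j) C(k,j) j^n:
S(3, 2) = 3
Equivalently, S(n,k) is n! times the coefficient of x^n in the EGF (e^x - 1)^k / k!.

3


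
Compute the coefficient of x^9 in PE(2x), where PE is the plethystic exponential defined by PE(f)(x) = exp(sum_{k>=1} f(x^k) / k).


With f(x) = 2x, the exponent is sum_{k>=1} 2 x^k / k = 2 * (-ln(1 - x)). Exponentiating:
PE(2x) = exp(-2 ln(1 - x)) = 1/(1 - x)^2.
By the negative binomial expansion, [x^n] 1/(1 - x)^2 = C(n + 1, 1).
For n = 9: C(10, 1) = 10.

10


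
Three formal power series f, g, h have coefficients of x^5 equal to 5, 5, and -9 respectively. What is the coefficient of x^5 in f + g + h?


Series addition is componentwise:
5 + 5 + -9
= 1

1


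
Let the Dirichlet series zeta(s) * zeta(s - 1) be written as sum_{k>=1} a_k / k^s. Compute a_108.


Convolution gives a_k = sum_{d | k} d * 1 = sum_{d | k} d = sigma(k), the sum of positive divisors of k.
For k = 108, the divisors are 1, 2, 3, 4, 6, 9, 12, 18, 27, 36, 54, 108, so
sigma(108) = 1 + 2 + 3 + 4 + 6 + 9 + 12 + 18 + 27 + 36 + 54 + 108 = 280.

280


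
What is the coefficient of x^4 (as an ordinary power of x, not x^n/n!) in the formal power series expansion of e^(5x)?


The exponential series is e^y = sum_{k>=0} y^k / k!. Substituting y = 5x gives
e^(5x) = sum_{k>=0} 5^k x^k / k!.
So the coefficient of x^n is a^n/n! with a = 5, n = 4:
5^4 / 4! = 625/24 = 625/24

625/24


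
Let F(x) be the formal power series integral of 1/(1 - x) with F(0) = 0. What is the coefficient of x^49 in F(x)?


1/(1 - x) = sum_{k>=0} x^k. Integrating termwise and using F(0) = 0 gives
F(x) = sum_{k>=0} x^(k+1) / (k+1) = sum_{m>=1} x^m / m = -ln(1 - x).
So the coefficient of x^49 is 1/49 = 1/49.

1/49


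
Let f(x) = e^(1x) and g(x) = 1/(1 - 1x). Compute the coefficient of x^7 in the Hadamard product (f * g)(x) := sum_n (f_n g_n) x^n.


Expanding: f_k = 1^k/k! (from e^(1x)) and g_k = 1^k (from 1/(1 - 1x)). So the Hadamard coefficient (f * g)_k = 1^k 1^k / k! = (1)^k / k!.
For k = 7: 1^7/7! = 1/5040 = 1/5040.

1/5040


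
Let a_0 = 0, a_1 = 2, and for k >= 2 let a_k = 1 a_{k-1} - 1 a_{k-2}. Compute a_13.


Iterating the recurrence forward:
a_0 = 0
a_1 = 2
a_2 = 1*2 - 1*0 = 2
a_3 = 1*2 - 1*2 = 0
a_4 = 1*0 - 1*2 = -2
a_5 = 1*-2 - 1*0 = -2
a_6 = 1*-2 - 1*-2 = 0
a_7 = 1*0 - 1*-2 = 2
a_8 = 1*2 - 1*0 = 2
a_9 = 1*2 - 1*2 = 0
a_10 = 1*0 - 1*2 = -2
a_11 = 1*-2 - 1*0 = -2
a_12 = 1*-2 - 1*-2 = 0
a_13 = 1*0 - 1*-2 = 2
So a_13 = 2.

2


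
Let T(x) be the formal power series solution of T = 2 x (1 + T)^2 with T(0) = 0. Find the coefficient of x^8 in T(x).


Apply the Lagrange inversion formula: if T = 2 x * phi(T) with phi(t) = (1 + t)^2, then [x^n] T = 2^n * (1/n) [t^(n-1)] phi(t)^n = 2^n * (1/n) [t^(n-1)] (1 + t)^(2n) = 2^n * (1/n) C(2n, n-1).
Using the identity C(2n, n-1) = C(2n, n) * n / (n+1), the unscaled factor equals C(2n, n) / (n+1) = C_n, the n-th Catalan number.
For n = 8: C_8 = C(16, 8) / 9 = 12870/9 = 1430.
With the 2^8 = 256 factor, the coefficient is 256 * 1430 = 366080.

366080


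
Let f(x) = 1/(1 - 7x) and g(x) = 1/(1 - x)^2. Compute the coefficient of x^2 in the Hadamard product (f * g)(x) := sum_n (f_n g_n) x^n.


f has coefficients f_k = 7^k. For g = 1/(1 - x)^2 the coefficient is g_k = C(k + 1, 1) = k + 1. The Hadamard coefficient is (f * g)_k = 7^k * (k + 1).
For k = 2: 7^2 * 3 = 49 * 3 = 147.

147


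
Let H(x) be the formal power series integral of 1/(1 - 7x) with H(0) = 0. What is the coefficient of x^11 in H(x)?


1/(1 - 7x) = sum_{k>=0} 7^k x^k. Integrating termwise with H(0) = 0:
H(x) = sum_{k>=0} 7^k x^(k+1) / (k+1) = sum_{m>=1} 7^(m-1) x^m / m.
For m = 11: 7^10/11 = 282475249/11 = 282475249/11.

282475249/11


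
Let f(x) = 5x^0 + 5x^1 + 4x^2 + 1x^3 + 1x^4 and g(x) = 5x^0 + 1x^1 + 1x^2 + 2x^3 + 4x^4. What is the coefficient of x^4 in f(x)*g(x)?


Cauchy product at x^4:
5*4 + 5*2 + 4*1 + 1*1 + 1*5
= 40

40


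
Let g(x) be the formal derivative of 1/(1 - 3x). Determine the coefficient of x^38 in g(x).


Differentiate termwise: d/dx sum_{k>=0} 3^k x^k = sum_{k>=1} k 3^k x^(k-1) = sum_{j>=0} (j+1) 3^(j+1) x^j.
Equivalently, d/dx [1/(1 - 3x)] = 3/(1 - 3x)^2.
For j = 38: 39 * 3^39 = 39 * 4052555153018976267 = 158049650967740074413.

158049650967740074413


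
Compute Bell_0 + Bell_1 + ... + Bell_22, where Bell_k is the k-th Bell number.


Recall Bell_k counts set partitions of a k-set (with Bell_0 = 1 by convention).
Bell_0 through Bell_22: 1, 1, 2, 5, 15, 52, 203, 877, 4140, 21147, 115975, 678570, 4213597, 27644437, 190899322, 1382958545, 10480142147, 82864869804, 682076806159, 5832742205057, 51724158235372, 474869816156751, 4506715738447323
Sum = 1 + 1 + 2 + 5 + 15 + 52 + 203 + 877 + 4140 + 21147 + 115975 + 678570 + 4213597 + 27644437 + 190899322 + 1382958545 + 10480142147 + 82864869804 + 682076806159 + 5832742205057 + 51724158235372 + 474869816156751 + 4506715738447323 = 5039919483399502.

5039919483399502


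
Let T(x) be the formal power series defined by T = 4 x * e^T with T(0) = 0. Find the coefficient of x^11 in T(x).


Apply the Lagrange inversion formula: if T = 4 x * phi(T) with phi(t) = e^t, then
[x^n] T = 4^n * (1/n) [t^(n-1)] phi(t)^n = 4^n * (1/n) [t^(n-1)] e^(n t) = 4^n * (1/n) * n^(n-1) / (n-1)! = 4^n * n^(n-1) / n!.
When c = 1 this is the Cayley count of rooted labeled trees on n vertices, divided by n!.
For n = 11: 4^11 * 11^10 / 11! = 4194304 * 25937424601/39916800 = 38632614969344/14175.

38632614969344/14175


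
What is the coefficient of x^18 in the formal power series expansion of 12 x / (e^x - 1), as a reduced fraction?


The exponential generating function for Bernoulli numbers is
x / (e^x - 1) = sum_{k>=0} B_k x^k / k!.
So the coefficient of x^18 in 12 x / (e^x - 1) is 12 B_18 / 18!.
Computing: B_18 = 43867/798, 18! = 6402373705728000, giving
12 * 43867/798 / 6402373705728000 = 43867/425757851430912000.

43867/425757851430912000


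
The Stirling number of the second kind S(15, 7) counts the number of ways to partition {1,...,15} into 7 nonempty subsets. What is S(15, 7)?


Using the explicit formula S(n,k) = (1/k!) sum_{j=0}^{k} (-1)^(k-j) C(k,j) j^n:
S(15, 7) = 408741333
Equivalently, S(n,k) is n! times the coefficient of x^n in the EGF (e^x - 1)^k / k!.

408741333


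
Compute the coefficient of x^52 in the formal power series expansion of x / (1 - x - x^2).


Let f(x) = sum_{k>=0} a_k x^k. Multiplying f(x) * (1 - x - x^2) = x and matching coefficients gives a_0 = 0, a_1 = 1, and a_k = a_{k-1} + a_{k-2} for k >= 2. These are the Fibonacci numbers F_k.
Iterating from F_0 = 0, F_1 = 1:
F_0=0, F_1=1, F_2=1, F_3=2, F_4=3, F_5=5, F_6=8, F_7=13, F_8=21, F_9=34, ...
F_52 = 32951280099.

32951280099


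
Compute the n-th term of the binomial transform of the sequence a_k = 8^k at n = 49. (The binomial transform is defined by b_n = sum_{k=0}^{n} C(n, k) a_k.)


With a_k = 8^k, b_n = sum_{k=0}^{n} C(n, k) 8^k = (1 + 8)^n by the binomial theorem.
For n = 49: (1 + 8)^49 = 9^49 = 57264168970223481226273458862846808078011946889.

57264168970223481226273458862846808078011946889


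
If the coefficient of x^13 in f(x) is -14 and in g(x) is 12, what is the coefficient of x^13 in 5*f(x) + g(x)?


Scalar multiplication scales coefficients: 5 * -14 = -70.
Then add the g coefficient: -70 + 12
= -58

-58


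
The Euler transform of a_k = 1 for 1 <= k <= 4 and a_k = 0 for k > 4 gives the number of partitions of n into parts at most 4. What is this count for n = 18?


Partitions of 18 into parts at most 4:
Using generating function (1-x)^(-1)(1-x^2)^(-1)...(1-x^4)^(-1),
the coefficient of x^18 = 84

84


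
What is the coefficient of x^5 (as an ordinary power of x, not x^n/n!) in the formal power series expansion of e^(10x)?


The exponential series is e^y = sum_{k>=0} y^k / k!. Substituting y = 10x gives
e^(10x) = sum_{k>=0} 10^k x^k / k!.
So the coefficient of x^n is a^n/n! with a = 10, n = 5:
10^5 / 5! = 100000/120 = 2500/3

2500/3


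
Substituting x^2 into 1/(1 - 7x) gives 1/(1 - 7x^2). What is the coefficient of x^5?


Since 1/(1 - 7x^2) only has even powers of x,
the coefficient of x^5 (odd) is 0.

0


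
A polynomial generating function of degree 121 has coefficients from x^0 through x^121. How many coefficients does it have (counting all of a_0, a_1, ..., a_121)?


A polynomial of degree 121 takes the form a_0 + a_1 x + ... + a_121 x^121.
The number of coefficients is 121 + 1 = 122.

122


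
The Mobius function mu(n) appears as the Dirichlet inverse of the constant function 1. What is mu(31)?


31 = 31 (all distinct primes).
mu(31) = (-1)^1 = -1

-1


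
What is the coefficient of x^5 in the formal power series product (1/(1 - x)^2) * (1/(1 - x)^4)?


Combine the factors: (1/(1 - x)^2) * (1/(1 - x)^4) = 1/(1 - x)^6.
Then use 1/(1 - x)^r = sum_{k>=0} C(k + r - 1, r - 1) x^k with r = 6 and k = 5:
C(10, 5) = 252.

252


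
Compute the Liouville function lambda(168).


The Liouville function is lambda(k) = (-1)^Omega(k), where Omega(k) counts the prime factors of k with multiplicity.
Factoring: 168 = 2 * 2 * 2 * 3 * 7, so Omega(168) = 5.
lambda(168) = (-1)^5 = -1.

-1


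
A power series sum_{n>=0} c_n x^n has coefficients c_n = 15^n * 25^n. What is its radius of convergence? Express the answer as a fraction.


By the root test (Cauchy-Hadamard), the radius is R = 1 / limsup_n |c_n|^(1/n).
Here |c_n|^(1/n) = (15^n * 25^n)^(1/n) = 15 * 25 = 375 for all n.
So R = 1/375 = 1/375.

1/375


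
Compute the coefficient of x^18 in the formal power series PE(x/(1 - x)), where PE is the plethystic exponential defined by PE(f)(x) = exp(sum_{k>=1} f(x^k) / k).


For f(x) = x/(1 - x) we have
sum_{k>=1} f(x^k) / k = sum_{k>=1} (1/k) * x^k / (1 - x^k) = sum_{k, m >= 1} x^(k m) / k,
which after exponentiating simplifies to
PE(x/(1 - x)) = prod_{k>=1} 1 / (1 - x^k).
This is the generating function for the partition function p(n), so the coefficient of x^18 is p(18).
Computing p(18) by dynamic programming over parts 1, 2, ..., 18: p(18) = 385.

385


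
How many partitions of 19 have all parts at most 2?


Using the generating function (1-x)^(-1)(1-x^2)^(-1),
the coefficient of x^19 counts these restricted partitions.
Result = 10

10


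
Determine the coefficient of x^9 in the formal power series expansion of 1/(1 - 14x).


The geometric series identity gives 1/(1 - c x) = sum_{k>=0} c^k x^k, so the coefficient of x^k is c^k.
Here c = 14 and k = 9.
Computing: 14^9 = 20661046784

20661046784


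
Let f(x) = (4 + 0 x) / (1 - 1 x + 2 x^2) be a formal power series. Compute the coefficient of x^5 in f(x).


Write f(x) = sum_{k>=0} a_k x^k. Multiplying both sides by 1 - 1 x + 2 x^2 gives
(1 - 1 x + 2 x^2) sum_{k>=0} a_k x^k = 4 + 0 x.
Matching coefficients:
 x^0: a_0 = 4
 x^1: a_1 - 1 a_0 = 0  =>  a_1 = 1*4 + 0 = 4
 x^k (k >= 2): a_k = 1 a_{k-1} - 2 a_{k-2}.
Iterating: a_2 = -4, a_3 = -12, a_4 = -4, a_5 = 20.
So the coefficient of x^5 is 20.

20


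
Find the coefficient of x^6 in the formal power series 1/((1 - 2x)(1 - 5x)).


By partial fractions or Cauchy convolution:
The coefficient equals sum_{k=0}^{6} 2^k * 5^(6-k).
= 25999

25999


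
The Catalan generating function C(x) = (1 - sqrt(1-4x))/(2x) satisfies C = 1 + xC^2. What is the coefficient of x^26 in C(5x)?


Substituting x -> 5x scales the n-th coefficient by 5^n, so [x^26] C(5x) = 5^26 * C_26.
C_26 = C(2*26, 26)/(27) = 495918532948104/27 = 18367353072152.
So 5^26 * 18367353072152 = 1490116119384765625 * 18367353072152 = 27369488883244991302490234375000.

27369488883244991302490234375000


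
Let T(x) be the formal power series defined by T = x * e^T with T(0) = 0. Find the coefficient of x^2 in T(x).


Apply the Lagrange inversion formula: if T = x * phi(T) with phi(t) = e^t, then
[x^n] T = (1/n) [t^(n-1)] phi(t)^n = (1/n) [t^(n-1)] e^(n t) = (1/n) * n^(n-1) / (n-1)! = n^(n-1) / n!.
When c = 1 this is the Cayley count of rooted labeled trees on n vertices, divided by n!.
For n = 2: 2^1 / 2! = 2/2 = 1.

1


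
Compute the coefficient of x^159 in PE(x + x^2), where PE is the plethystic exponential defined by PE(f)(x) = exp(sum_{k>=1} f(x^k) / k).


With f(x) = x + x^2, the exponent is sum_{k>=1} (x^k + x^(2k)) / k = -ln(1 - x) - ln(1 - x^2). Exponentiating:
PE(x + x^2) = 1 / ((1 - x)(1 - x^2)).
This is the generating function for partitions of n into parts of size 1 or 2. The number of 2's can be any j in 0..79, and the rest are 1's, so
[x^159] = floor(159/2) + 1 = 80.

80


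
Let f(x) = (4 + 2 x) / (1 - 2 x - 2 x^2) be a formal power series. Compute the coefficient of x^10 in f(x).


Write f(x) = sum_{k>=0} a_k x^k. Multiplying both sides by 1 - 2 x - 2 x^2 gives
(1 - 2 x - 2 x^2) sum_{k>=0} a_k x^k = 4 + 2 x.
Matching coefficients:
 x^0: a_0 = 4
 x^1: a_1 - 2 a_0 = 2  =>  a_1 = 2*4 + 2 = 10
 x^k (k >= 2): a_k = 2 a_{k-1} + 2 a_{k-2}.
Iterating: a_2 = 28, a_3 = 76, a_4 = 208, a_5 = 568, a_6 = 1552, a_7 = 4240, a_8 = 11584, a_9 = 31648, a_10 = 86464.
So the coefficient of x^10 is 86464.

86464


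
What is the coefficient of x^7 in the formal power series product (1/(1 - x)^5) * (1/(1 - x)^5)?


Combine the factors: (1/(1 - x)^5) * (1/(1 - x)^5) = 1/(1 - x)^10.
Then use 1/(1 - x)^r = sum_{k>=0} C(k + r - 1, r - 1) x^k with r = 10 and k = 7:
C(16, 9) = 11440.

11440


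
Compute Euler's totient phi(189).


phi(n) counts integers in [1, n] coprime to n. Using the multiplicative formula phi(n) = n * prod_{p | n} (1 - 1/p):
189 = 3^3 * 7, so
phi(189) = 189 * (1 - 1/3) * (1 - 1/7) = 108.

108


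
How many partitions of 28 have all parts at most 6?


Using the generating function (1-x)^(-1)(1-x^2)^(-1)...(1-x^6)^(-1),
the coefficient of x^28 counts these restricted partitions.
Result = 931

931


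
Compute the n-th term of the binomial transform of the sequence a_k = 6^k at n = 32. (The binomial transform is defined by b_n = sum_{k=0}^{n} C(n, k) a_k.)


With a_k = 6^k, b_n = sum_{k=0}^{n} C(n, k) 6^k = (1 + 6)^n by the binomial theorem.
For n = 32: (1 + 6)^32 = 7^32 = 1104427674243920646305299201.

1104427674243920646305299201


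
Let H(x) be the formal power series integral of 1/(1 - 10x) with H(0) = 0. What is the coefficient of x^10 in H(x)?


1/(1 - 10x) = sum_{k>=0} 10^k x^k. Integrating termwise with H(0) = 0:
H(x) = sum_{k>=0} 10^k x^(k+1) / (k+1) = sum_{m>=1} 10^(m-1) x^m / m.
For m = 10: 10^9/10 = 1000000000/10 = 100000000.

100000000


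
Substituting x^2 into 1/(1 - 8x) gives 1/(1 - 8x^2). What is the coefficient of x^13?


Since 1/(1 - 8x^2) only has even powers of x,
the coefficient of x^13 (odd) is 0.

0


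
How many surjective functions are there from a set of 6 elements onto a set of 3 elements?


By inclusion-exclusion on which target elements are missed, the number of surjections from an n-set onto a k-set is
surj(n, k) = sum_{j=0}^{k} (-1)^j C(k, j) (k - j)^n.
Equivalently surj(n, k) = k! * S(n, k), where S(n, k) is the Stirling number of the second kind.
For n = 6, k = 3:
S(6, 3) = 90, so
surj = 3! * 90 = 6 * 90 = 540.

540


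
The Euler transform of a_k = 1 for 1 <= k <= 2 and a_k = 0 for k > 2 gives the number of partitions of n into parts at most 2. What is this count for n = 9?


Partitions of 9 into parts at most 2:
Using generating function (1-x)^(-1)(1-x^2)^(-1),
the coefficient of x^9 = 5

5


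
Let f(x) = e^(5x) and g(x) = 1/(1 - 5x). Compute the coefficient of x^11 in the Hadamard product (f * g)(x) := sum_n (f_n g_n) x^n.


Expanding: f_k = 5^k/k! (from e^(5x)) and g_k = 5^k (from 1/(1 - 5x)). So the Hadamard coefficient (f * g)_k = 5^k 5^k / k! = (25)^k / k!.
For k = 11: 25^11/11! = 2384185791015625/39916800 = 95367431640625/1596672.

95367431640625/1596672


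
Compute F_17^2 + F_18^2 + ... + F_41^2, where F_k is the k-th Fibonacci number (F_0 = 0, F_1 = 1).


There is a standard identity sum_{k=0}^{N} F_k^2 = F_N * F_{N+1} (proved inductively from the telescoping relation F_k^2 = F_k F_{k+1} - F_{k-1} F_k). Then
sum_{k=17}^{41} F_k^2 = F_41 F_42 - F_16 F_17.
Computing: F_41 = 165580141, F_42 = 267914296, F_16 = 987, F_17 = 1597.
Sum = 165580141 * 267914296 - 987 * 1597 = 44361286906019497.

44361286906019497


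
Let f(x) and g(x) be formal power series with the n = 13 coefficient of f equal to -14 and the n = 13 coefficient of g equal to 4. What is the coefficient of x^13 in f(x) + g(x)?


Addition of formal power series is termwise.
The coefficient of x^13 in f + g = -14 + 4
= -10

-10


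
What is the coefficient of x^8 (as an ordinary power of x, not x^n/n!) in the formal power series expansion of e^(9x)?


The exponential series is e^y = sum_{k>=0} y^k / k!. Substituting y = 9x gives
e^(9x) = sum_{k>=0} 9^k x^k / k!.
So the coefficient of x^n is a^n/n! with a = 9, n = 8:
9^8 / 8! = 43046721/40320 = 4782969/4480

4782969/4480


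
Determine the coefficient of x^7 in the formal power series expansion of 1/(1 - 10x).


The geometric series identity gives 1/(1 - c x) = sum_{k>=0} c^k x^k, so the coefficient of x^k is c^k.
Here c = 10 and k = 7.
Computing: 10^7 = 10000000

10000000


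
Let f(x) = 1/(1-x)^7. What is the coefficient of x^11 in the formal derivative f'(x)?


Differentiate: d/dx [ 1/(1-x)^r ] = r / (1-x)^(r+1).
Here r = 7, so f'(x) = 7 / (1-x)^8.
The expansion of 1/(1-x)^(r+1) has coefficient of x^n equal to C(n+r, r).
So the coefficient of x^11 in f'(x) is
7 * C(18, 7) = 7 * 31824 = 222768

222768


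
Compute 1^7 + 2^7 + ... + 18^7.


This power sum has a closed form given by Faulhaber's formula
sum_{k=1}^{m} k^p = (1 / (p + 1)) * sum_{j=0}^{p} C(p + 1, j) B_j m^(p + 1 - j),
but for small m direct computation is fastest:
1 + 128 + 2187 + 16384 + 78125 + 279936 + 823543 + 2097152 + 4782969 + 10000000 + 19487171 + 35831808 + 62748517 + 105413504 + 170859375 + 268435456 + 410338673 + 612220032 = 1703414961.

1703414961


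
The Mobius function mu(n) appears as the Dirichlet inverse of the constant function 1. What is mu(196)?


196 has a squared prime factor, so mu(196) = 0.
Factorization reveals a repeated prime.

0


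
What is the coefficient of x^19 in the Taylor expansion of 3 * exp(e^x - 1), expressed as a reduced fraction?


exp(e^x - 1) = sum_{k>=0} Bell_k x^k / k!, where Bell_k is the k-th Bell number.
So the coefficient of x^19 is 3 * Bell_19 / 19!.
Computing: Bell_19 = 5832742205057 and 19! = 121645100408832000, giving
3 * 5832742205057/121645100408832000 = 5832742205057/40548366802944000.

5832742205057/40548366802944000
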